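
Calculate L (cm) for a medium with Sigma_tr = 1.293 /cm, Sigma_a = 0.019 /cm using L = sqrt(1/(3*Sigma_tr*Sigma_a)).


D = 1 / (3 * Sigma_tr) = 1 / (3 * 1.293) = 0.2577984 cm
L = sqrt(D / Sigma_a)
L = sqrt(0.2577984 / 0.019)
L = 3.6835 cm

3.6835


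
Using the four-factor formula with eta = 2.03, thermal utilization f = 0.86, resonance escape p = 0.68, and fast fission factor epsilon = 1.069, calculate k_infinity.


k_inf = eta * f * p * epsilon
k_inf = 2.03 * 0.86 * 0.68 * 1.069
k_inf = 1.2691

1.2691


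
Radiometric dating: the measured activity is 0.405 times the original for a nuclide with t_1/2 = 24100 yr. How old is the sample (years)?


lambda = ln(2) / t_half = ln(2) / 24100 = 2.876129e-05 /yr
t = -ln(A/A0) / lambda
t = -ln(0.405) / 2.876129e-05
t = 31427 yr

31427


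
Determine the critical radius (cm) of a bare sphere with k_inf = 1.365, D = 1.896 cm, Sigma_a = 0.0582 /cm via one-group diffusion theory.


L^2 = D / Sigma_a = 1.896 / 0.0582 = 32.57732 cm^2
B_m^2 = (k_inf - 1) / L^2 = (1.365 - 1) / 32.57732 = 0.01120411 /cm^2
For a bare sphere: B_g = pi/R, so R_c = pi / sqrt(B_m^2)
R_c = pi / sqrt(0.01120411) = 29.680 cm

29.680


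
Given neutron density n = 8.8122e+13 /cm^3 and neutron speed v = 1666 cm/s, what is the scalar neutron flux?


phi = n * v
phi = 8.8122e+13 * 1666
phi = 1.4681e+17 /cm^2/s

1.4681e+17


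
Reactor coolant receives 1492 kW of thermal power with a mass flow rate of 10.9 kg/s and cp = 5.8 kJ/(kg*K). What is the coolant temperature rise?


dT = Q / (m_dot * cp)
dT = 1492 / (10.9 * 5.8)
dT = 23.600 C

23.600


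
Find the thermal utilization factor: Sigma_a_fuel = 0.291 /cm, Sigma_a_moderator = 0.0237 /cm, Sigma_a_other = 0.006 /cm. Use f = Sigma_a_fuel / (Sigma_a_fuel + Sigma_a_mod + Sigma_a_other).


f = Sigma_a_fuel / (Sigma_a_fuel + Sigma_a_mod + Sigma_a_other)
f = 0.291 / (0.291 + 0.0237 + 0.006)
f = 0.90739

0.90739


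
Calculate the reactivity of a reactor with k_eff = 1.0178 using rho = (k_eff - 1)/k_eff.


rho = (k_eff - 1) / k_eff
rho = (1.0178 - 1) / 1.0178
rho = 0.017489

0.017489


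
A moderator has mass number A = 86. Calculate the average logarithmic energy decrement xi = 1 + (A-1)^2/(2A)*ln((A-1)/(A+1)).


xi = 1 + (A-1)^2/(2A) * ln((A-1)/(A+1))
xi = 1 + (86-1)^2/(2*86) * ln((86-1)/(86 +1))
xi = 0.023077

0.023077


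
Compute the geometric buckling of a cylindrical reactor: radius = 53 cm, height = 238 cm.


B^2 = (2.405/R)^2 + (pi/H)^2
B^2 = (2.405/53)^2 + (pi/238)^2
B^2 = 0.0022333 /cm^2

0.0022333


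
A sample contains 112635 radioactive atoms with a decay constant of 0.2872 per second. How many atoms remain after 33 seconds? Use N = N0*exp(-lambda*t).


N = N0 * exp(-lambda * t)
N = 112635 * exp(-0.2872 * 33)
N = 8.6219

8.6219


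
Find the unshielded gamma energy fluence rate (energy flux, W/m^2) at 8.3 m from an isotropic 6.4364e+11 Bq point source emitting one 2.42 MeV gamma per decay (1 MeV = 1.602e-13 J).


psi = A * E * 1.602e-13 / (4*pi*r^2)
psi = 6.4364e+11 * 2.42 * 1.602e-13 / (4*pi*8.3^2)
psi = 2.8824e-04 W/m^2

2.8824e-04


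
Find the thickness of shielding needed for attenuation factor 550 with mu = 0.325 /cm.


x = ln(factor) / mu
x = ln(550) / 0.325
x = 19.415 cm

19.415


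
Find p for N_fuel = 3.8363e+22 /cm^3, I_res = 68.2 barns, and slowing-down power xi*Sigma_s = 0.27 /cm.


p = exp(-N * I * 1e-24 / (xi*Sigma_s))
p = exp(-3.8363e+22 * 68.2 * 1e-24 / 0.27)
p = 6.1886e-05

6.1886e-05


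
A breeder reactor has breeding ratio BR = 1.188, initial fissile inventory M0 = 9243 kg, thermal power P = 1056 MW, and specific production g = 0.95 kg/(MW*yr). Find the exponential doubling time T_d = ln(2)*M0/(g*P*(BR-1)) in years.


Breeding gain G = BR - 1 = 1.188 - 1 = 0.188
Fissile production rate = g * P * G = 0.95 * 1056 * 0.188 = 188.6016 kg/yr
T_d = ln(2) * M0 / (g * P * G)
T_d = ln(2) * 9243 / 188.6016 = 33.970 yr

33.970


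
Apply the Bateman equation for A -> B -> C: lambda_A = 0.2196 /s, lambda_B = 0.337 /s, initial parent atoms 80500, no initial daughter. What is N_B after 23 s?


N_B(t) = lambda_A * N_A0 / (lambda_B - lambda_A) * [exp(-lambda_A*t) - exp(-lambda_B*t)]
exp(-0.2196*23) = 0.006404208; exp(-0.337*23) = 4.303120e-04
N_B = 0.2196 * 80500 / (0.337 - 0.2196) * (0.006404208 - 4.303120e-04)
N_B = 899.53

899.53


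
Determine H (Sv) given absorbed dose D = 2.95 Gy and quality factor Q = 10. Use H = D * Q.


H = D * Q
H = 2.95 * 10
H = 29.500 Sv

29.500


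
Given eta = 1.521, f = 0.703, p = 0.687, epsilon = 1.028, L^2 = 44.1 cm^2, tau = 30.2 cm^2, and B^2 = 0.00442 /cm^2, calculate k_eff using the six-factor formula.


k_inf = eta*f*p*eps = 1.521*0.703*0.687*1.028 = 0.7551520
P_TNL = 1/(1 + L^2*B^2) = 1/(1 + 44.1*0.00442) = 0.8368747
P_FNL = exp(-B^2*tau) = exp(-0.00442*30.2) = 0.8750415
k_eff = k_inf * P_TNL * P_FNL = 0.7551520 * 0.8368747 * 0.8750415
k_eff = 0.55300

0.55300


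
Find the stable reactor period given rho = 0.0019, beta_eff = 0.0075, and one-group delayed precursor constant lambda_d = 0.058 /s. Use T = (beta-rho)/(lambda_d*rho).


T = (beta - rho) / (lambda_d * rho)
T = (0.0075 - 0.0019) / (0.058 * 0.0019)
T = 50.817 s

50.817


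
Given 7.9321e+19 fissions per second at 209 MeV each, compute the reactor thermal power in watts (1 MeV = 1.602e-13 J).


P = fission_rate * E_MeV * 1.602e-13
P = 7.9321e+19 * 209 * 1.602e-13
P = 2.6558e+09 W

2.6558e+09


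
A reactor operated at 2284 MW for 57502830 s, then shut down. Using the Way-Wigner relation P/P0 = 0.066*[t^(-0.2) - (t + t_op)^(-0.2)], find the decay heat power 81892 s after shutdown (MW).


P/P0 = 0.066 * [t^(-0.2) - (t + t_op)^(-0.2)]
P/P0 = 0.066 * [81892^(-0.2) - (81892 + 57502830)^(-0.2)]
P/P0 = 0.066 * [0.1040763 - 0.02805037] = 0.005017711
P = 2284 * 0.005017711 = 11.460 MW

11.460


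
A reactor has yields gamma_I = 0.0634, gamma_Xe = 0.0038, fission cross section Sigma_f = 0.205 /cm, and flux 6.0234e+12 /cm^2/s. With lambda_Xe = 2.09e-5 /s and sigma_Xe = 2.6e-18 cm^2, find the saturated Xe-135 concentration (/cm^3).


Xe_eq = (gamma_I + gamma_Xe) * Sigma_f * phi / (lambda_Xe + sigma_Xe * phi)
Numerator = (0.0634 + 0.0038) * 0.205 * 6.0234e+12 = 8.297836e+10
Denominator = 2.09e-5 + 2.6e-18 * 6.0234e+12 = 3.656084e-05
Xe_eq = 8.297836e+10 / 3.656084e-05 = 2.2696e+15 /cm^3

2.2696e+15


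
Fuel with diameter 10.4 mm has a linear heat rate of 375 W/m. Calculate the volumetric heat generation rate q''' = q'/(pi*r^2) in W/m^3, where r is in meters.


r = D / 2 / 1000 = 10.4 / 2 / 1000 = 0.0052 m
q''' = q' / (pi * r^2)
q''' = 375 / (pi * 0.0052^2)
q''' = 4.4144e+06 W/m^3

4.4144e+06


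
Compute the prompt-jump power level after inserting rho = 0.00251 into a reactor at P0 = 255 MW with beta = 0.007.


P1/P0 = beta / (beta - rho)
P1/P0 = 0.007 / (0.007 - 0.00251) = 1.559020
P1 = 255 * 1.559020 = 397.55 MW

397.55


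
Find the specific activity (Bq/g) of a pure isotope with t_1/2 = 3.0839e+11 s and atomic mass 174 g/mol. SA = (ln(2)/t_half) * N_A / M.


lambda = ln(2) / t_half = ln(2) / 3.0839e+11 = 2.247632e-12 /s
SA = lambda * N_A / M
SA = 2.247632e-12 * 6.022e23 / 174
SA = 7.7789e+09 Bq/g

7.7789e+09


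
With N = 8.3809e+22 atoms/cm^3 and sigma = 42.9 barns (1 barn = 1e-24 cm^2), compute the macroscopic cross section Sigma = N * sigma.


Sigma = N * sigma_barns * 1e-24
Sigma = 8.3809e+22 * 42.9 * 1e-24
Sigma = 3.5954 /cm

3.5954


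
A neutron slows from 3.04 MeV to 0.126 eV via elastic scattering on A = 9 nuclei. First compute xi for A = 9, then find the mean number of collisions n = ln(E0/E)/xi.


xi = 1 + (A-1)^2/(2A)*ln((A-1)/(A+1)) = 0.2066007 (for A = 9)
n = ln(E0/E) / xi
n = ln(3.04e6 / 0.126) / 0.2066007
n = ln(2.412698e+07) / 0.2066007 = 82.279

82.279


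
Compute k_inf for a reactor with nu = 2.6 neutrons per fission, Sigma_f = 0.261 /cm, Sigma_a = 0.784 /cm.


k_inf = nu * Sigma_f / Sigma_a
k_inf = 2.6 * 0.261 / 0.784
k_inf = 0.86556

0.86556


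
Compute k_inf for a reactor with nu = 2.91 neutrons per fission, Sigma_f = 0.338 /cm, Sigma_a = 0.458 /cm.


k_inf = nu * Sigma_f / Sigma_a
k_inf = 2.91 * 0.338 / 0.458
k_inf = 2.1476

2.1476


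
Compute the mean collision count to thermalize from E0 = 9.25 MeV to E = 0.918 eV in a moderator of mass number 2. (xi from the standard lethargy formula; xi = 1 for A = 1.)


xi = 1 + (A-1)^2/(2A)*ln((A-1)/(A+1)) = 0.7253469 (for A = 2)
n = ln(E0/E) / xi
n = ln(9.25e6 / 0.918) / 0.7253469
n = ln(1.007625e+07) / 0.7253469 = 22.232

22.232


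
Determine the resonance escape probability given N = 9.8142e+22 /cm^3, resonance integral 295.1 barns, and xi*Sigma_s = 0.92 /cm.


p = exp(-N * I * 1e-24 / (xi*Sigma_s))
p = exp(-9.8142e+22 * 295.1 * 1e-24 / 0.92)
p = 2.1299e-14

2.1299e-14


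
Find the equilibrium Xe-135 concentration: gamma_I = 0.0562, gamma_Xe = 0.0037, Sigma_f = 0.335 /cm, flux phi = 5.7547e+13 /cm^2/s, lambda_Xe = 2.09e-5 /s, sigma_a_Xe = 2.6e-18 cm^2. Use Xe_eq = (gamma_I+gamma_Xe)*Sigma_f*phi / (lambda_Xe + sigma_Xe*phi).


Xe_eq = (gamma_I + gamma_Xe) * Sigma_f * phi / (lambda_Xe + sigma_Xe * phi)
Numerator = (0.0562 + 0.0037) * 0.335 * 5.7547e+13 = 1.154767e+12
Denominator = 2.09e-5 + 2.6e-18 * 5.7547e+13 = 1.705222e-04
Xe_eq = 1.154767e+12 / 1.705222e-04 = 6.7719e+15 /cm^3

6.7719e+15


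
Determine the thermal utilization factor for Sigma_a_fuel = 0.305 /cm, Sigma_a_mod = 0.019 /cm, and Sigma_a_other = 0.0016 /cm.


f = Sigma_a_fuel / (Sigma_a_fuel + Sigma_a_mod + Sigma_a_other)
f = 0.305 / (0.305 + 0.019 + 0.0016)
f = 0.93673

0.93673


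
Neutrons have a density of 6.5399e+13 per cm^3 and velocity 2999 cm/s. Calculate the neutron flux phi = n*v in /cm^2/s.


phi = n * v
phi = 6.5399e+13 * 2999
phi = 1.9613e+17 /cm^2/s

1.9613e+17


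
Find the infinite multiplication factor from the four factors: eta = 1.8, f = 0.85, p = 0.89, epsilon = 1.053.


k_inf = eta * f * p * epsilon
k_inf = 1.8 * 0.85 * 0.89 * 1.053
k_inf = 1.4339

1.4339


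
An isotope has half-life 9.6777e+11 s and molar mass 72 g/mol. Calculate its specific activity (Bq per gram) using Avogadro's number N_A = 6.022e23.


lambda = ln(2) / t_half = ln(2) / 9.6777e+11 = 7.162313e-13 /s
SA = lambda * N_A / M
SA = 7.162313e-13 * 6.022e23 / 72
SA = 5.9905e+09 Bq/g

5.9905e+09


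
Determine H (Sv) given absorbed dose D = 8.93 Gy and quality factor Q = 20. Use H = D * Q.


H = D * Q
H = 8.93 * 20
H = 178.60 Sv

178.60


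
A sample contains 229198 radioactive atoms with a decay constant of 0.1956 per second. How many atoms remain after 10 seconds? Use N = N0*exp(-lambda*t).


N = N0 * exp(-lambda * t)
N = 229198 * exp(-0.1956 * 10)
N = 32414

32414


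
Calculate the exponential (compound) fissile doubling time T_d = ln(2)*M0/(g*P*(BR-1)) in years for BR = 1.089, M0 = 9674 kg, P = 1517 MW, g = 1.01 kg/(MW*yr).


Breeding gain G = BR - 1 = 1.089 - 1 = 0.089
Fissile production rate = g * P * G = 1.01 * 1517 * 0.089 = 136.36313 kg/yr
T_d = ln(2) * M0 / (g * P * G)
T_d = ln(2) * 9674 / 136.36313 = 49.174 yr

49.174


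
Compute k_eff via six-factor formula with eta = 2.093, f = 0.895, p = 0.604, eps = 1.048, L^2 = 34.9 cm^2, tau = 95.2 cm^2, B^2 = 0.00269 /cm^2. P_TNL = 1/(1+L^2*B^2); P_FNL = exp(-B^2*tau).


k_inf = eta*f*p*eps = 2.093*0.895*0.604*1.048 = 1.185743
P_TNL = 1/(1 + L^2*B^2) = 1/(1 + 34.9*0.00269) = 0.9141762
P_FNL = exp(-B^2*tau) = exp(-0.00269*95.2) = 0.7740738
k_eff = k_inf * P_TNL * P_FNL = 1.185743 * 0.9141762 * 0.7740738
k_eff = 0.83908

0.83908


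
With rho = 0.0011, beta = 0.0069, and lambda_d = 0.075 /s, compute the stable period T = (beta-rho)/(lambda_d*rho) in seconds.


T = (beta - rho) / (lambda_d * rho)
T = (0.0069 - 0.0011) / (0.075 * 0.0011)
T = 70.303 s

70.303


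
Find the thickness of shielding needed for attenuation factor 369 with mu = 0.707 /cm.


x = ln(factor) / mu
x = ln(369) / 0.707
x = 8.3604 cm

8.3604


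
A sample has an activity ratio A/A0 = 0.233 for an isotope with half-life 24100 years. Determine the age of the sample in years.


lambda = ln(2) / t_half = ln(2) / 24100 = 2.876129e-05 /yr
t = -ln(A/A0) / lambda
t = -ln(0.233) / 2.876129e-05
t = 50649 yr

50649


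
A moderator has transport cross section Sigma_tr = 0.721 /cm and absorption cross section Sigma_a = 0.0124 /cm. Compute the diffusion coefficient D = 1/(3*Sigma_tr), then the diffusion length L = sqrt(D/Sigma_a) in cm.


D = 1 / (3 * Sigma_tr) = 1 / (3 * 0.721) = 0.4623209 cm
L = sqrt(D / Sigma_a)
L = sqrt(0.4623209 / 0.0124)
L = 6.1061 cm

6.1061


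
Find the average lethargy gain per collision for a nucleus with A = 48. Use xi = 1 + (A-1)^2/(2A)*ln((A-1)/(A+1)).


xi = 1 + (A-1)^2/(2A) * ln((A-1)/(A+1))
xi = 1 + (48-1)^2/(2*48) * ln((48-1)/(48 +1))
xi = 0.041094

0.041094


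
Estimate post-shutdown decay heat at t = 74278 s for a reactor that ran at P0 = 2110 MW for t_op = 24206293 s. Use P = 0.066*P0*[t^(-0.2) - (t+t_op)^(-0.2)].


P/P0 = 0.066 * [t^(-0.2) - (t + t_op)^(-0.2)]
P/P0 = 0.066 * [74278^(-0.2) - (74278 + 24206293)^(-0.2)]
P/P0 = 0.066 * [0.1061275 - 0.03333867] = 0.004804063
P = 2110 * 0.004804063 = 10.137 MW

10.137


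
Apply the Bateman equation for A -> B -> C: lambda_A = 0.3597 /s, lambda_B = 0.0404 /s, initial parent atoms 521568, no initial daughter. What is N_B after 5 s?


N_B(t) = lambda_A * N_A0 / (lambda_B - lambda_A) * [exp(-lambda_A*t) - exp(-lambda_B*t)]
exp(-0.3597*5) = 0.1655470; exp(-0.0404*5) = 0.8170949
N_B = 0.3597 * 521568 / (0.0404 - 0.3597) * (0.1655470 - 0.8170949)
N_B = 382824

382824


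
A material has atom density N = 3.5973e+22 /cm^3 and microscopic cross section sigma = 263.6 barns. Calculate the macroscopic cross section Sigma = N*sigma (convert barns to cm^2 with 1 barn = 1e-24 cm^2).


Sigma = N * sigma_barns * 1e-24
Sigma = 3.5973e+22 * 263.6 * 1e-24
Sigma = 9.4825 /cm

9.4825


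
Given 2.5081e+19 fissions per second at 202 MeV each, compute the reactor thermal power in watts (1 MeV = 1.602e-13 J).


P = fission_rate * E_MeV * 1.602e-13
P = 2.5081e+19 * 202 * 1.602e-13
P = 8.1163e+08 W

8.1163e+08


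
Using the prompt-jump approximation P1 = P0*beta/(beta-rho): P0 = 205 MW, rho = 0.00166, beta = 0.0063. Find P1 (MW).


P1/P0 = beta / (beta - rho)
P1/P0 = 0.0063 / (0.0063 - 0.00166) = 1.357759
P1 = 205 * 1.357759 = 278.34 MW

278.34


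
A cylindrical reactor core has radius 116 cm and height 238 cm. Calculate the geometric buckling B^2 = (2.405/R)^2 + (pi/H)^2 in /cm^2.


B^2 = (2.405/R)^2 + (pi/H)^2
B^2 = (2.405/116)^2 + (pi/238)^2
B^2 = 6.0409e-04 /cm^2

6.0409e-04


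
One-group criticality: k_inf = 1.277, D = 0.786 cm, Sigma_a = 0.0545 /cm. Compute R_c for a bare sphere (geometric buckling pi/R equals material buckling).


L^2 = D / Sigma_a = 0.786 / 0.0545 = 14.42202 cm^2
B_m^2 = (k_inf - 1) / L^2 = (1.277 - 1) / 14.42202 = 0.01920674 /cm^2
For a bare sphere: B_g = pi/R, so R_c = pi / sqrt(B_m^2)
R_c = pi / sqrt(0.01920674) = 22.669 cm

22.669


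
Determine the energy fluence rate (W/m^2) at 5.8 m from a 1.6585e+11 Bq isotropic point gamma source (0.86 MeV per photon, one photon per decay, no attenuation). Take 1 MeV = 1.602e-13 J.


psi = A * E * 1.602e-13 / (4*pi*r^2)
psi = 1.6585e+11 * 0.86 * 1.602e-13 / (4*pi*5.8^2)
psi = 5.4052e-05 W/m^2

5.4052e-05


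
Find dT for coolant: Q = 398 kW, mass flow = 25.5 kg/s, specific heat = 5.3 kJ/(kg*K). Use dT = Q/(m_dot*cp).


dT = Q / (m_dot * cp)
dT = 398 / (25.5 * 5.3)
dT = 2.9449 C

2.9449


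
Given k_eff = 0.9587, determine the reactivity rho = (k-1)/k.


rho = (k_eff - 1) / k_eff
rho = (0.9587 - 1) / 0.9587
rho = -0.043079

-0.043079


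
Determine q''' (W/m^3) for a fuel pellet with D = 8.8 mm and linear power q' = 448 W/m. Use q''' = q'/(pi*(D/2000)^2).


r = D / 2 / 1000 = 8.8 / 2 / 1000 = 0.0044 m
q''' = q' / (pi * r^2)
q''' = 448 / (pi * 0.0044^2)
q''' = 7.3658e+06 W/m^3

7.3658e+06


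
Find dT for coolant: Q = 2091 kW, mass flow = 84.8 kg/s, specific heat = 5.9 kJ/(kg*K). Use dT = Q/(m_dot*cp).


dT = Q / (m_dot * cp)
dT = 2091 / (84.8 * 5.9)
dT = 4.1793 C

4.1793


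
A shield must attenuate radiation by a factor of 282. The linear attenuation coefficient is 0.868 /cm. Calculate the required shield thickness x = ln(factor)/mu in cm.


x = ln(factor) / mu
x = ln(282) / 0.868
x = 6.4999 cm

6.4999


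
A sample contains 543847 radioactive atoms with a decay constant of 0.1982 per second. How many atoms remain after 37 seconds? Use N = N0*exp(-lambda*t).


N = N0 * exp(-lambda * t)
N = 543847 * exp(-0.1982 * 37)
N = 355.32

355.32


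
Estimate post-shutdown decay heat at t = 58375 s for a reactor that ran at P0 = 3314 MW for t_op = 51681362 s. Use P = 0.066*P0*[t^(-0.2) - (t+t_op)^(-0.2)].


P/P0 = 0.066 * [t^(-0.2) - (t + t_op)^(-0.2)]
P/P0 = 0.066 * [58375^(-0.2) - (58375 + 51681362)^(-0.2)]
P/P0 = 0.066 * [0.1113665 - 0.02865729] = 0.005458808
P = 3314 * 0.005458808 = 18.090 MW

18.090


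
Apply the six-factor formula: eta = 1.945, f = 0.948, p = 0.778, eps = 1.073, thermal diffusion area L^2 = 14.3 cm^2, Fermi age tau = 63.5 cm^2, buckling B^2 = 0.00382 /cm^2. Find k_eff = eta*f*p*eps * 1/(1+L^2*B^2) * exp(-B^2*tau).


k_inf = eta*f*p*eps = 1.945*0.948*0.778*1.073 = 1.539243
P_TNL = 1/(1 + L^2*B^2) = 1/(1 + 14.3*0.00382) = 0.9482034
P_FNL = exp(-B^2*tau) = exp(-0.00382*63.5) = 0.7846088
k_eff = k_inf * P_TNL * P_FNL = 1.539243 * 0.9482034 * 0.7846088
k_eff = 1.1451

1.1451


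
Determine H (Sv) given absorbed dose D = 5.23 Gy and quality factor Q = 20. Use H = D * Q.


H = D * Q
H = 5.23 * 20
H = 104.60 Sv

104.60


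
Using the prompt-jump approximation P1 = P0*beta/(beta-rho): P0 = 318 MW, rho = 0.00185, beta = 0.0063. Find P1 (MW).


P1/P0 = beta / (beta - rho)
P1/P0 = 0.0063 / (0.0063 - 0.00185) = 1.415730
P1 = 318 * 1.415730 = 450.20 MW

450.20


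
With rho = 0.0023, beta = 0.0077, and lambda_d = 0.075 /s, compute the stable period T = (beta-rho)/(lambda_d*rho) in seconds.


T = (beta - rho) / (lambda_d * rho)
T = (0.0077 - 0.0023) / (0.075 * 0.0023)
T = 31.304 s

31.304


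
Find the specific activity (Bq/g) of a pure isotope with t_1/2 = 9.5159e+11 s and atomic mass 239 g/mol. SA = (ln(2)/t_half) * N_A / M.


lambda = ln(2) / t_half = ln(2) / 9.5159e+11 = 7.284095e-13 /s
SA = lambda * N_A / M
SA = 7.284095e-13 * 6.022e23 / 239
SA = 1.8353e+09 Bq/g

1.8353e+09


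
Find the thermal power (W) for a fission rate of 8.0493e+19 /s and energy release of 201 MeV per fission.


P = fission_rate * E_MeV * 1.602e-13
P = 8.0493e+19 * 201 * 1.602e-13
P = 2.5919e+09 W

2.5919e+09


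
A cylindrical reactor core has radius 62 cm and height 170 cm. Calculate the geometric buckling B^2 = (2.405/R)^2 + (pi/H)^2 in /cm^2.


B^2 = (2.405/R)^2 + (pi/H)^2
B^2 = (2.405/62)^2 + (pi/170)^2
B^2 = 0.0018462 /cm^2

0.0018462


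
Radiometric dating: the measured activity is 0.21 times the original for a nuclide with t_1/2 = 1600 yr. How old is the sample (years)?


lambda = ln(2) / t_half = ln(2) / 1600 = 4.332170e-04 /yr
t = -ln(A/A0) / lambda
t = -ln(0.21) / 4.332170e-04
t = 3602.5 yr

3602.5


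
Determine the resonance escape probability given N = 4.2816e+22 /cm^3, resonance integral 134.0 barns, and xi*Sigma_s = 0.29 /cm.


p = exp(-N * I * 1e-24 / (xi*Sigma_s))
p = exp(-4.2816e+22 * 134.0 * 1e-24 / 0.29)
p = 2.5582e-09

2.5582e-09


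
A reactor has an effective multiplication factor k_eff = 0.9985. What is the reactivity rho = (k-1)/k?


rho = (k_eff - 1) / k_eff
rho = (0.9985 - 1) / 0.9985
rho = -0.0015023

-0.0015023


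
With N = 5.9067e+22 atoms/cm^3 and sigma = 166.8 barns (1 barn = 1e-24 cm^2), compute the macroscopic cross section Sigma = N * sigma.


Sigma = N * sigma_barns * 1e-24
Sigma = 5.9067e+22 * 166.8 * 1e-24
Sigma = 9.8524 /cm

9.8524


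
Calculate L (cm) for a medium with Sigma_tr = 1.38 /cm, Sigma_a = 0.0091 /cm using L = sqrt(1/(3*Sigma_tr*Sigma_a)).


D = 1 / (3 * Sigma_tr) = 1 / (3 * 1.38) = 0.2415459 cm
L = sqrt(D / Sigma_a)
L = sqrt(0.2415459 / 0.0091)
L = 5.1520 cm

5.1520


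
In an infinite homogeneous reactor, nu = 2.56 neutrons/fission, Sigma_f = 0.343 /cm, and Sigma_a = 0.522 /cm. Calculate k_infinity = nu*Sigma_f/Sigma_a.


k_inf = nu * Sigma_f / Sigma_a
k_inf = 2.56 * 0.343 / 0.522
k_inf = 1.6821

1.6821


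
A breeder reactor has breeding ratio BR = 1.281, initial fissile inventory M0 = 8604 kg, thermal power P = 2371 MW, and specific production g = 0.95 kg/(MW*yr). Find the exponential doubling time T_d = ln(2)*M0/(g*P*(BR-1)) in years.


Breeding gain G = BR - 1 = 1.281 - 1 = 0.281
Fissile production rate = g * P * G = 0.95 * 2371 * 0.281 = 632.93845 kg/yr
T_d = ln(2) * M0 / (g * P * G)
T_d = ln(2) * 8604 / 632.93845 = 9.4225 yr

9.4225


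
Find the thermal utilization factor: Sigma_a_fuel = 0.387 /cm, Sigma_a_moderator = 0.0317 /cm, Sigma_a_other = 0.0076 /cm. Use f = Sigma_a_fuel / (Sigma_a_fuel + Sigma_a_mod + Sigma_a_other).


f = Sigma_a_fuel / (Sigma_a_fuel + Sigma_a_mod + Sigma_a_other)
f = 0.387 / (0.387 + 0.0317 + 0.0076)
f = 0.90781

0.90781


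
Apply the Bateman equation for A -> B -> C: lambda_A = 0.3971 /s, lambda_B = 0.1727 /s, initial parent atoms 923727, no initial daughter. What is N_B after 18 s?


N_B(t) = lambda_A * N_A0 / (lambda_B - lambda_A) * [exp(-lambda_A*t) - exp(-lambda_B*t)]
exp(-0.3971*18) = 7.865927e-04; exp(-0.1727*18) = 0.04466344
N_B = 0.3971 * 923727 / (0.1727 - 0.3971) * (7.865927e-04 - 0.04466344)
N_B = 71723

71723


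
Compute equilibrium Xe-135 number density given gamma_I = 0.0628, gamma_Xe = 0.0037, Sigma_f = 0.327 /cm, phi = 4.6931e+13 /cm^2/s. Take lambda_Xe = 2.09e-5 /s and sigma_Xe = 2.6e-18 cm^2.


Xe_eq = (gamma_I + gamma_Xe) * Sigma_f * phi / (lambda_Xe + sigma_Xe * phi)
Numerator = (0.0628 + 0.0037) * 0.327 * 4.6931e+13 = 1.020538e+12
Denominator = 2.09e-5 + 2.6e-18 * 4.6931e+13 = 1.429206e-04
Xe_eq = 1.020538e+12 / 1.429206e-04 = 7.1406e+15 /cm^3

7.1406e+15


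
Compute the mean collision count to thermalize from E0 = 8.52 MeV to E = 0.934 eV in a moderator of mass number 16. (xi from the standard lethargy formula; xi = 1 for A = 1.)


xi = 1 + (A-1)^2/(2A)*ln((A-1)/(A+1)) = 0.1199467 (for A = 16)
n = ln(E0/E) / xi
n = ln(8.52e6 / 0.934) / 0.1199467
n = ln(9.122056e+06) / 0.1199467 = 133.61

133.61


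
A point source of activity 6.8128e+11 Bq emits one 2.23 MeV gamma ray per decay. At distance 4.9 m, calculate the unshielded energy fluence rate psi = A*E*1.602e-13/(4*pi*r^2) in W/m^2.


psi = A * E * 1.602e-13 / (4*pi*r^2)
psi = 6.8128e+11 * 2.23 * 1.602e-13 / (4*pi*4.9^2)
psi = 8.0666e-04 W/m^2

8.0666e-04


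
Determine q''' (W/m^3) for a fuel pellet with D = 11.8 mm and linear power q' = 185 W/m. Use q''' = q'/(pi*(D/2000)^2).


r = D / 2 / 1000 = 11.8 / 2 / 1000 = 0.0059 m
q''' = q' / (pi * r^2)
q''' = 185 / (pi * 0.0059^2)
q''' = 1.6917e+06 W/m^3

1.6917e+06


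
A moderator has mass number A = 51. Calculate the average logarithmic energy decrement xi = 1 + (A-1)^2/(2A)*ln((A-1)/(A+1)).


xi = 1 + (A-1)^2/(2A) * ln((A-1)/(A+1))
xi = 1 + (51-1)^2/(2*51) * ln((51-1)/(51 +1))
xi = 0.038708

0.038708


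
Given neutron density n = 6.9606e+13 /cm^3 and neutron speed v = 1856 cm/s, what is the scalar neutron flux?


phi = n * v
phi = 6.9606e+13 * 1856
phi = 1.2919e+17 /cm^2/s

1.2919e+17


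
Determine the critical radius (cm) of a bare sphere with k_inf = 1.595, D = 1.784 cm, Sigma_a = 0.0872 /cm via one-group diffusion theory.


L^2 = D / Sigma_a = 1.784 / 0.0872 = 20.45872 cm^2
B_m^2 = (k_inf - 1) / L^2 = (1.595 - 1) / 20.45872 = 0.02908295 /cm^2
For a bare sphere: B_g = pi/R, so R_c = pi / sqrt(B_m^2)
R_c = pi / sqrt(0.02908295) = 18.422 cm

18.422


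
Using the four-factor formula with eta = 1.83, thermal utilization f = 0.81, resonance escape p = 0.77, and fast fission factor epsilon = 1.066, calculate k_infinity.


k_inf = eta * f * p * epsilon
k_inf = 1.83 * 0.81 * 0.77 * 1.066
k_inf = 1.2167

1.2167


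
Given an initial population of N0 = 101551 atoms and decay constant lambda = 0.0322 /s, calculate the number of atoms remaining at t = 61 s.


N = N0 * exp(-lambda * t)
N = 101551 * exp(-0.0322 * 61)
N = 14244

14244


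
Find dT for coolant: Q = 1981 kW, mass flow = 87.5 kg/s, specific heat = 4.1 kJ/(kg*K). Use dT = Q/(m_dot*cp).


dT = Q / (m_dot * cp)
dT = 1981 / (87.5 * 4.1)
dT = 5.5220 C

5.5220


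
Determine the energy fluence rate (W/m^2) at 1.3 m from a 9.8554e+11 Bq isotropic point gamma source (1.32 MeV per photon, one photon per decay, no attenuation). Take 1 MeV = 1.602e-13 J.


psi = A * E * 1.602e-13 / (4*pi*r^2)
psi = 9.8554e+11 * 1.32 * 1.602e-13 / (4*pi*1.3^2)
psi = 0.0098133 W/m^2

0.0098133


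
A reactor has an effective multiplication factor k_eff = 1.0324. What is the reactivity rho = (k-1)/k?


rho = (k_eff - 1) / k_eff
rho = (1.0324 - 1) / 1.0324
rho = 0.031383

0.031383


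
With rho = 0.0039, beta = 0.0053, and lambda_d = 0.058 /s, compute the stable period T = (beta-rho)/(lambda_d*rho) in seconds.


T = (beta - rho) / (lambda_d * rho)
T = (0.0053 - 0.0039) / (0.058 * 0.0039)
T = 6.1892 s

6.1892


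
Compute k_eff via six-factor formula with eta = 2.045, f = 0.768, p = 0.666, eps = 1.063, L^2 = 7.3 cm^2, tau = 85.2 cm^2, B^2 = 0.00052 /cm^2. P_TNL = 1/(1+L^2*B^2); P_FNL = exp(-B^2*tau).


k_inf = eta*f*p*eps = 2.045*0.768*0.666*1.063 = 1.111891
P_TNL = 1/(1 + L^2*B^2) = 1/(1 + 7.3*0.00052) = 0.9962184
P_FNL = exp(-B^2*tau) = exp(-0.00052*85.2) = 0.9566631
k_eff = k_inf * P_TNL * P_FNL = 1.111891 * 0.9962184 * 0.9566631
k_eff = 1.0597

1.0597


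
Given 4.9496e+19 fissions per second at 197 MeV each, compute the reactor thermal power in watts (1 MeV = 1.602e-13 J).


P = fission_rate * E_MeV * 1.602e-13
P = 4.9496e+19 * 197 * 1.602e-13
P = 1.5621e+09 W

1.5621e+09


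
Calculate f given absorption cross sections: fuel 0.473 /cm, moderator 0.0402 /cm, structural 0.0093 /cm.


f = Sigma_a_fuel / (Sigma_a_fuel + Sigma_a_mod + Sigma_a_other)
f = 0.473 / (0.473 + 0.0402 + 0.0093)
f = 0.90526

0.90526


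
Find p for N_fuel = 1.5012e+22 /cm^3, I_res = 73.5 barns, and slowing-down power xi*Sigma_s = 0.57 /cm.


p = exp(-N * I * 1e-24 / (xi*Sigma_s))
p = exp(-1.5012e+22 * 73.5 * 1e-24 / 0.57)
p = 0.14431

0.14431


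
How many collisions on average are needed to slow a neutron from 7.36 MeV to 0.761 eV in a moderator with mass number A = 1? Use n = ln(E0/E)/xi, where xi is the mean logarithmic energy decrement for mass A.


xi = 1 + (A-1)^2/(2A)*ln((A-1)/(A+1)) = 1 (for A = 1)
n = ln(E0/E) / xi
n = ln(7.36e6 / 0.761) / 1
n = ln(9.671485e+06) / 1 = 16.085

16.085


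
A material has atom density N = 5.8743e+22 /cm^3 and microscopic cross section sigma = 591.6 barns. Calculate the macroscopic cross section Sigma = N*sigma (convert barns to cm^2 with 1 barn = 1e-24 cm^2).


Sigma = N * sigma_barns * 1e-24
Sigma = 5.8743e+22 * 591.6 * 1e-24
Sigma = 34.752 /cm

34.752


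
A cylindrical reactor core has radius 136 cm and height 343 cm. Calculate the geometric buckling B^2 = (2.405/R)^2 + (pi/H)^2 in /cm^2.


B^2 = (2.405/R)^2 + (pi/H)^2
B^2 = (2.405/136)^2 + (pi/343)^2
B^2 = 3.9661e-04 /cm^2

3.9661e-04


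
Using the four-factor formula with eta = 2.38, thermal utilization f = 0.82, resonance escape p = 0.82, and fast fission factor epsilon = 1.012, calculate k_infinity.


k_inf = eta * f * p * epsilon
k_inf = 2.38 * 0.82 * 0.82 * 1.012
k_inf = 1.6195

1.6195


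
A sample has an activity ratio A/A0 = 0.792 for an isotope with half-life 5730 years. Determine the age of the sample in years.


lambda = ln(2) / t_half = ln(2) / 5730 = 1.209681e-04 /yr
t = -ln(A/A0) / lambda
t = -ln(0.792) / 1.209681e-04
t = 1927.7 yr

1927.7


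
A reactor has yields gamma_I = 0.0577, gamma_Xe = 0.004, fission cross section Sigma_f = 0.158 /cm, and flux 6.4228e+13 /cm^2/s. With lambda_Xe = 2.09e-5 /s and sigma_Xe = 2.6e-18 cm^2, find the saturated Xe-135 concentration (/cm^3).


Xe_eq = (gamma_I + gamma_Xe) * Sigma_f * phi / (lambda_Xe + sigma_Xe * phi)
Numerator = (0.0577 + 0.004) * 0.158 * 6.4228e+13 = 6.261331e+11
Denominator = 2.09e-5 + 2.6e-18 * 6.4228e+13 = 1.878928e-04
Xe_eq = 6.261331e+11 / 1.878928e-04 = 3.3324e+15 /cm^3

3.3324e+15


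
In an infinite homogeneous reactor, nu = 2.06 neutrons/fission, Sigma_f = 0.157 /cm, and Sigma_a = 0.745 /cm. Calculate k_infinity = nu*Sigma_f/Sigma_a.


k_inf = nu * Sigma_f / Sigma_a
k_inf = 2.06 * 0.157 / 0.745
k_inf = 0.43412

0.43412


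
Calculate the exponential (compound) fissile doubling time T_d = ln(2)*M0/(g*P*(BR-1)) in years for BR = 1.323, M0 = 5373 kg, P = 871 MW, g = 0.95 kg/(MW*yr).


Breeding gain G = BR - 1 = 1.323 - 1 = 0.323
Fissile production rate = g * P * G = 0.95 * 871 * 0.323 = 267.26635 kg/yr
T_d = ln(2) * M0 / (g * P * G)
T_d = ln(2) * 5373 / 267.26635 = 13.935 yr

13.935


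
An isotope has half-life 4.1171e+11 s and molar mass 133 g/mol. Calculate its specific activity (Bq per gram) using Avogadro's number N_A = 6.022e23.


lambda = ln(2) / t_half = ln(2) / 4.1171e+11 = 1.683581e-12 /s
SA = lambda * N_A / M
SA = 1.683581e-12 * 6.022e23 / 133
SA = 7.6230e+09 Bq/g

7.6230e+09


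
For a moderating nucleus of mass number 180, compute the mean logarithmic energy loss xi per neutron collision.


xi = 1 + (A-1)^2/(2A) * ln((A-1)/(A+1))
xi = 1 + (180-1)^2/(2*180) * ln((180-1)/(180 +1))
xi = 0.011070

0.011070


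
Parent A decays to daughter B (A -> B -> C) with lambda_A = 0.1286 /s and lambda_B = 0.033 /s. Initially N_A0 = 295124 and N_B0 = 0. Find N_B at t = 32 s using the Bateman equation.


N_B(t) = lambda_A * N_A0 / (lambda_B - lambda_A) * [exp(-lambda_A*t) - exp(-lambda_B*t)]
exp(-0.1286*32) = 0.01632268; exp(-0.033*32) = 0.3478444
N_B = 0.1286 * 295124 / (0.033 - 0.1286) * (0.01632268 - 0.3478444)
N_B = 131613

131613


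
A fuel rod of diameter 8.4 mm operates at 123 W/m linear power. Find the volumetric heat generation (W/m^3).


r = D / 2 / 1000 = 8.4 / 2 / 1000 = 0.0042 m
q''' = q' / (pi * r^2)
q''' = 123 / (pi * 0.0042^2)
q''' = 2.2195e+06 W/m^3

2.2195e+06


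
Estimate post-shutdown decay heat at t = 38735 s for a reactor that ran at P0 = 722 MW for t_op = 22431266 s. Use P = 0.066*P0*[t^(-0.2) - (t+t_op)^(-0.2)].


P/P0 = 0.066 * [t^(-0.2) - (t + t_op)^(-0.2)]
P/P0 = 0.066 * [38735^(-0.2) - (38735 + 22431266)^(-0.2)]
P/P0 = 0.066 * [0.1208869 - 0.03385941] = 0.005743814
P = 722 * 0.005743814 = 4.1470 MW

4.1470


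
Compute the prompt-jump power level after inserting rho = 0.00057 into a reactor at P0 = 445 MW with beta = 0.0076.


P1/P0 = beta / (beta - rho)
P1/P0 = 0.0076 / (0.0076 - 0.00057) = 1.081081
P1 = 445 * 1.081081 = 481.08 MW

481.08


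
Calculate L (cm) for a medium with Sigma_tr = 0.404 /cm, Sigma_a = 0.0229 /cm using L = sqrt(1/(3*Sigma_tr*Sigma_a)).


D = 1 / (3 * Sigma_tr) = 1 / (3 * 0.404) = 0.8250825 cm
L = sqrt(D / Sigma_a)
L = sqrt(0.8250825 / 0.0229)
L = 6.0025 cm

6.0025


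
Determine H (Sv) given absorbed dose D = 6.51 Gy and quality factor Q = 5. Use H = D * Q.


H = D * Q
H = 6.51 * 5
H = 32.550 Sv

32.550


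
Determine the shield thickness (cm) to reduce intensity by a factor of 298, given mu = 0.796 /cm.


x = ln(factor) / mu
x = ln(298) / 0.796
x = 7.1572 cm

7.1572


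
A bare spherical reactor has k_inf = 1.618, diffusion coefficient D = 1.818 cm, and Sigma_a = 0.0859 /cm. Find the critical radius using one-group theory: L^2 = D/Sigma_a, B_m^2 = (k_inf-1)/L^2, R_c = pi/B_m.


L^2 = D / Sigma_a = 1.818 / 0.0859 = 21.16414 cm^2
B_m^2 = (k_inf - 1) / L^2 = (1.618 - 1) / 21.16414 = 0.02920034 /cm^2
For a bare sphere: B_g = pi/R, so R_c = pi / sqrt(B_m^2)
R_c = pi / sqrt(0.02920034) = 18.385 cm

18.385


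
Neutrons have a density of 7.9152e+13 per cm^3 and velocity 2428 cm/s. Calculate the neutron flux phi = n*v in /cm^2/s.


phi = n * v
phi = 7.9152e+13 * 2428
phi = 1.9218e+17 /cm^2/s

1.9218e+17


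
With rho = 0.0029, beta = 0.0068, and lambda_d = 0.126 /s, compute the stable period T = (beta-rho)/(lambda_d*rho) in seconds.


T = (beta - rho) / (lambda_d * rho)
T = (0.0068 - 0.0029) / (0.126 * 0.0029)
T = 10.673 s

10.673


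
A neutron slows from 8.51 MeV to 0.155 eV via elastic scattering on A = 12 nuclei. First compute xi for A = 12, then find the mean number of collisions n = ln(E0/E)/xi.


xi = 1 + (A-1)^2/(2A)*ln((A-1)/(A+1)) = 0.1577690 (for A = 12)
n = ln(E0/E) / xi
n = ln(8.51e6 / 0.155) / 0.1577690
n = ln(5.490323e+07) / 0.1577690 = 112.96

112.96


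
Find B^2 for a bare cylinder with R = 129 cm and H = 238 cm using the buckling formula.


B^2 = (2.405/R)^2 + (pi/H)^2
B^2 = (2.405/129)^2 + (pi/238)^2
B^2 = 5.2182e-04 /cm^2

5.2182e-04


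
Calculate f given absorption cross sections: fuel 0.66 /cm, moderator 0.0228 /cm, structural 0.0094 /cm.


f = Sigma_a_fuel / (Sigma_a_fuel + Sigma_a_mod + Sigma_a_other)
f = 0.66 / (0.66 + 0.0228 + 0.0094)
f = 0.95348

0.95348


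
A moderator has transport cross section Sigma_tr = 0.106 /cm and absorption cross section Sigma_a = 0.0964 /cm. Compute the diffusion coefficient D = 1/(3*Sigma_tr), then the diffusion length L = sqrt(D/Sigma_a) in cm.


D = 1 / (3 * Sigma_tr) = 1 / (3 * 0.106) = 3.144654 cm
L = sqrt(D / Sigma_a)
L = sqrt(3.144654 / 0.0964)
L = 5.7115 cm

5.7115


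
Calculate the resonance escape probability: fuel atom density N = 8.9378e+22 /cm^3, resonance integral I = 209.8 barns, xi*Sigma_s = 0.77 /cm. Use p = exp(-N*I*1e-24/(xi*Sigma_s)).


p = exp(-N * I * 1e-24 / (xi*Sigma_s))
p = exp(-8.9378e+22 * 209.8 * 1e-24 / 0.77)
p = 2.6534e-11

2.6534e-11


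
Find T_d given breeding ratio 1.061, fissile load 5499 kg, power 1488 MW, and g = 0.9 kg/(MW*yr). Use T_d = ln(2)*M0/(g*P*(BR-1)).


Breeding gain G = BR - 1 = 1.061 - 1 = 0.061
Fissile production rate = g * P * G = 0.9 * 1488 * 0.061 = 81.6912 kg/yr
T_d = ln(2) * M0 / (g * P * G)
T_d = ln(2) * 5499 / 81.6912 = 46.659 yr

46.659


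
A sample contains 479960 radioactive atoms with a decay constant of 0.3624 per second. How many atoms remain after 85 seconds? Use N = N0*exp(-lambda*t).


N = N0 * exp(-lambda * t)
N = 479960 * exp(-0.3624 * 85)
N = 2.0100e-08

2.0100e-08


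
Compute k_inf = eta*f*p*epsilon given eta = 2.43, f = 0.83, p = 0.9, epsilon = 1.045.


k_inf = eta * f * p * epsilon
k_inf = 2.43 * 0.83 * 0.9 * 1.045
k_inf = 1.8969

1.8969


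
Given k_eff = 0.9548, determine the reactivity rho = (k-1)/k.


rho = (k_eff - 1) / k_eff
rho = (0.9548 - 1) / 0.9548
rho = -0.047340

-0.047340


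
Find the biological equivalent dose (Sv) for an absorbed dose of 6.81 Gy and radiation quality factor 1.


H = D * Q
H = 6.81 * 1
H = 6.8100 Sv

6.8100


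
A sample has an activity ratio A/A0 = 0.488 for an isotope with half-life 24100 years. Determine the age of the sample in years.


lambda = ln(2) / t_half = ln(2) / 24100 = 2.876129e-05 /yr
t = -ln(A/A0) / lambda
t = -ln(0.488) / 2.876129e-05
t = 24945 yr

24945


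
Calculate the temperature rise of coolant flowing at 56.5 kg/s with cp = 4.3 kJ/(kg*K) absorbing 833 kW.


dT = Q / (m_dot * cp)
dT = 833 / (56.5 * 4.3)
dT = 3.4287 C

3.4287


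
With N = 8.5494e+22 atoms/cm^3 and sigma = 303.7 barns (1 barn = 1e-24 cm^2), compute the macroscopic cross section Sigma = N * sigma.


Sigma = N * sigma_barns * 1e-24
Sigma = 8.5494e+22 * 303.7 * 1e-24
Sigma = 25.965 /cm

25.965


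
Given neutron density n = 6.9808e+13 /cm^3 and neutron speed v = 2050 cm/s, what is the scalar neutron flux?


phi = n * v
phi = 6.9808e+13 * 2050
phi = 1.4311e+17 /cm^2/s

1.4311e+17


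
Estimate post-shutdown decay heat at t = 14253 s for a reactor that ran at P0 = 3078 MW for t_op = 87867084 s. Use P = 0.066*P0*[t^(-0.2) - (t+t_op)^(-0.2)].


P/P0 = 0.066 * [t^(-0.2) - (t + t_op)^(-0.2)]
P/P0 = 0.066 * [14253^(-0.2) - (14253 + 87867084)^(-0.2)]
P/P0 = 0.066 * [0.1476450 - 0.02577631] = 0.008043334
P = 3078 * 0.008043334 = 24.757 MW

24.757


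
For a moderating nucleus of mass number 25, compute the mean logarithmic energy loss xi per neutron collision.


xi = 1 + (A-1)^2/(2A) * ln((A-1)/(A+1))
xi = 1 + (25-1)^2/(2*25) * ln((25-1)/(25 +1))
xi = 0.077908

0.077908


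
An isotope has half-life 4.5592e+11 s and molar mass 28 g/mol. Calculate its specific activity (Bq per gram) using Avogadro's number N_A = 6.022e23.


lambda = ln(2) / t_half = ln(2) / 4.5592e+11 = 1.520326e-12 /s
SA = lambda * N_A / M
SA = 1.520326e-12 * 6.022e23 / 28
SA = 3.2698e+10 Bq/g

3.2698e+10


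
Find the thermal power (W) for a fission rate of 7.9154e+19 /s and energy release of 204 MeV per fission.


P = fission_rate * E_MeV * 1.602e-13
P = 7.9154e+19 * 204 * 1.602e-13
P = 2.5868e+09 W

2.5868e+09


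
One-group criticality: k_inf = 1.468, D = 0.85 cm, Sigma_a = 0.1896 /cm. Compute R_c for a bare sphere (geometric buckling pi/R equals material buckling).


L^2 = D / Sigma_a = 0.85 / 0.1896 = 4.483122 cm^2
B_m^2 = (k_inf - 1) / L^2 = (1.468 - 1) / 4.483122 = 0.1043915 /cm^2
For a bare sphere: B_g = pi/R, so R_c = pi / sqrt(B_m^2)
R_c = pi / sqrt(0.1043915) = 9.7234 cm

9.7234


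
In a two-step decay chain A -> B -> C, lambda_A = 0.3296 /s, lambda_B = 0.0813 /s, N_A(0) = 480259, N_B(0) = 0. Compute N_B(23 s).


N_B(t) = lambda_A * N_A0 / (lambda_B - lambda_A) * [exp(-lambda_A*t) - exp(-lambda_B*t)]
exp(-0.3296*23) = 5.101529e-04; exp(-0.0813*23) = 0.1541391
N_B = 0.3296 * 480259 / (0.0813 - 0.3296) * (5.101529e-04 - 0.1541391)
N_B = 97940

97940


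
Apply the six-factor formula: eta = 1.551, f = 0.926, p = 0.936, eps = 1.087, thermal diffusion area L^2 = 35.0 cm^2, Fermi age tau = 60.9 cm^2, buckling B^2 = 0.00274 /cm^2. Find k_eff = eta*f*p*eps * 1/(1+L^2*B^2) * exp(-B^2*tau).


k_inf = eta*f*p*eps = 1.551*0.926*0.936*1.087 = 1.461262
P_TNL = 1/(1 + L^2*B^2) = 1/(1 + 35.0*0.00274) = 0.9124920
P_FNL = exp(-B^2*tau) = exp(-0.00274*60.9) = 0.8463130
k_eff = k_inf * P_TNL * P_FNL = 1.461262 * 0.9124920 * 0.8463130
k_eff = 1.1285

1.1285


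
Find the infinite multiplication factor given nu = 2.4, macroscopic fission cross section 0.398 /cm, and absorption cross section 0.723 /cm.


k_inf = nu * Sigma_f / Sigma_a
k_inf = 2.4 * 0.398 / 0.723
k_inf = 1.3212

1.3212


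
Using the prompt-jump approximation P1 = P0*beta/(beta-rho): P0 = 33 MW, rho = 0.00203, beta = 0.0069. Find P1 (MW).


P1/P0 = beta / (beta - rho)
P1/P0 = 0.0069 / (0.0069 - 0.00203) = 1.416838
P1 = 33 * 1.416838 = 46.756 MW

46.756


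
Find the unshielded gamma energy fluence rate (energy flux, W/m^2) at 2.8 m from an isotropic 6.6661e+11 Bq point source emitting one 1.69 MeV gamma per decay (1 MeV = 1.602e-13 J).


psi = A * E * 1.602e-13 / (4*pi*r^2)
psi = 6.6661e+11 * 1.69 * 1.602e-13 / (4*pi*2.8^2)
psi = 0.0018319 W/m^2

0.0018319


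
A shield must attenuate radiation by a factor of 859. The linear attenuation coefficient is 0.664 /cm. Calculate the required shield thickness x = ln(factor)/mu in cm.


x = ln(factor) / mu
x = ln(859) / 0.664
x = 10.174 cm

10.174


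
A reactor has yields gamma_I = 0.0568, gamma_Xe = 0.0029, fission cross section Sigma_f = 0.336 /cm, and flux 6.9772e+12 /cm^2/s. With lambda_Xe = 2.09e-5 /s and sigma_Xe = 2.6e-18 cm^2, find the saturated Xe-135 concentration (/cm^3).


Xe_eq = (gamma_I + gamma_Xe) * Sigma_f * phi / (lambda_Xe + sigma_Xe * phi)
Numerator = (0.0568 + 0.0029) * 0.336 * 6.9772e+12 = 1.399571e+11
Denominator = 2.09e-5 + 2.6e-18 * 6.9772e+12 = 3.904072e-05
Xe_eq = 1.399571e+11 / 3.904072e-05 = 3.5849e+15 /cm^3

3.5849e+15


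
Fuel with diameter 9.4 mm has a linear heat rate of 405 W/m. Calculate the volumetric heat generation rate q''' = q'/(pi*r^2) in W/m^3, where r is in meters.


r = D / 2 / 1000 = 9.4 / 2 / 1000 = 0.0047 m
q''' = q' / (pi * r^2)
q''' = 405 / (pi * 0.0047^2)
q''' = 5.8359e+06 W/m^3

5.8359e+06
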